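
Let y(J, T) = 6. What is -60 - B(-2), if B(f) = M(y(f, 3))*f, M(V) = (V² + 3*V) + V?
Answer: 60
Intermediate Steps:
M(V) = V² + 4*V
B(f) = 60*f (B(f) = (6*(4 + 6))*f = (6*10)*f = 60*f)
-60 - B(-2) = -60 - 60*(-2) = -60 - 1*(-120) = -60 + 120 = 60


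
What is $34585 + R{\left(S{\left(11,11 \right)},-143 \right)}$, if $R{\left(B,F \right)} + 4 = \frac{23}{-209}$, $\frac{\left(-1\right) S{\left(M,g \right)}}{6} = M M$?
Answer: $\frac{7227406}{209} \approx 34581.0$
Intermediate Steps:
$S{\left(M,g \right)} = - 6 M^{2}$ ($S{\left(M,g \right)} = - 6 M M = - 6 M^{2}$)
$R{\left(B,F \right)} = - \frac{859}{209}$ ($R{\left(B,F \right)} = -4 + \frac{23}{-209} = -4 + 23 \left(- \frac{1}{209}\right) = -4 - \frac{23}{209} = - \frac{859}{209}$)
$34585 + R{\left(S{\left(11,11 \right)},-143 \right)} = 34585 - \frac{859}{209} = \frac{7227406}{209}$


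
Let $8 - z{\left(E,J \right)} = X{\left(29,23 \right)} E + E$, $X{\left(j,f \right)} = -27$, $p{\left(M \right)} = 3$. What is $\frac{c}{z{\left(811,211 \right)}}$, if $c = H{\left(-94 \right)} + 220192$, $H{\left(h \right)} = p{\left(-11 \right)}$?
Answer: $\frac{220195}{21094} \approx 10.439$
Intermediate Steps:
$H{\left(h \right)} = 3$
$c = 220195$ ($c = 3 + 220192 = 220195$)
$z{\left(E,J \right)} = 8 + 26 E$ ($z{\left(E,J \right)} = 8 - \left(- 27 E + E\right) = 8 - - 26 E = 8 + 26 E$)
$\frac{c}{z{\left(811,211 \right)}} = \frac{220195}{8 + 26 \cdot 811} = \frac{220195}{8 + 21086} = \frac{220195}{21094}$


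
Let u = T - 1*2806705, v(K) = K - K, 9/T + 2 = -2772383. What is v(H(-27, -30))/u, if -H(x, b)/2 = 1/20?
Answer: 0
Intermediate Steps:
T = -9/2772385 (T = 9/(-2 - 2772383) = 9/(-2772385) = 9*(-1/2772385) = -9/2772385 ≈ -3.2463e-6)
H(x, b) = -⅒ (H(x, b) = -2/20 = -2*1/20 = -⅒)
v(K) = 0
u = -7781266841434/2772385 (u = -9/2772385 - 1*2806705 = -9/2772385 - 2806705 = -7781266841434/2772385 ≈ -2.8067e+6)
v(H(-27, -30))/u = 0/(-7781266841434/2772385) = 0*(-2772385/7781266841434) = 0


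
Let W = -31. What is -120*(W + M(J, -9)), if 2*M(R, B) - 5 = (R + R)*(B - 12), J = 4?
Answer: 13500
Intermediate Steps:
M(R, B) = 5/2 + R*(-12 + B) (M(R, B) = 5/2 + ((R + R)*(B - 12))/2 = 5/2 + ((2*R)*(-12 + B))/2 = 5/2 + (2*R*(-12 + B))/2 = 5/2 + R*(-12 + B))
-120*(W + M(J, -9)) = -120*(-31 + (5/2 - 12*4 - 9*4)) = -120*(-31 + (5/2 - 48 - 36)) = -120*(-31 - 163/2) = -120*(-225/2) = 13500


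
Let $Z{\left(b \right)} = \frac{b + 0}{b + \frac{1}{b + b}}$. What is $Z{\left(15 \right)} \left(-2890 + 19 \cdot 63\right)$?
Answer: $- \frac{761850}{451} \approx -1689.2$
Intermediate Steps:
$Z{\left(b \right)} = \frac{b}{b + \frac{1}{2 b}}$
$Z{\left(15 \right)} \left(-2890 + 19 \cdot 63\right) = \frac{2 \cdot 15^{2}}{1 + 2 \cdot 15^{2}} \left(-2890 + 19 \cdot 63\right) = 2 \cdot 225 \frac{1}{1 + 2 \cdot 225} \left(-2890 + 1197\right) = 2 \cdot 225 \frac{1}{1 + 450} \left(-1693\right) = 2 \cdot 225 \cdot \frac{1}{451} \left(-1693\right) = \frac{450}{451} \left(-1693\right) = - \frac{761850}{451}$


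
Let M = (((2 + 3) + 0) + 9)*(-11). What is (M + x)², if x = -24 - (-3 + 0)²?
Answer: 34969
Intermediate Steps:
x = -33 (x = -24 - 1*(-3)² = -24 - 1*9 = -24 - 9 = -33)
M = -154 (M = ((5 + 0) + 9)*(-11) = (5 + 9)*(-11) = 14*(-11) = -154)
(M + x)² = (-154 - 33)² = (-187)² = 34969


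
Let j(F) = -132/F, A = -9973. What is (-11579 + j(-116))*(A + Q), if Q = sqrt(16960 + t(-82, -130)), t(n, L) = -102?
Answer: 3348514534/29 - 335758*sqrt(16858)/29 ≈ 1.1396e+8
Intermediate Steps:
Q = sqrt(16858) (Q = sqrt(16960 - 102) = sqrt(16858) ≈ 129.84)
(-11579 + j(-116))*(A + Q) = (-11579 - 132/(-116))*(-9973 + sqrt(16858)) = (-11579 - 132*(-1/116))*(-9973 + sqrt(16858)) = (-11579 + 33/29)*(-9973 + sqrt(16858)) = -335758*(-9973 + sqrt(16858))/29 = 3348514534/29 - 335758*sqrt(16858)/29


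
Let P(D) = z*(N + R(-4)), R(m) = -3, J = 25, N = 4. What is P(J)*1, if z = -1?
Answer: -1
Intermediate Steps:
P(D) = -1 (P(D) = -(4 - 3) = -1*1 = -1)
P(J)*1 = -1*1 = -1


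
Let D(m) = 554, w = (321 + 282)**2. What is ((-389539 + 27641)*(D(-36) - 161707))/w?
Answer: 58320948394/363609 ≈ 1.6039e+5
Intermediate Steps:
w = 363609 (w = 603**2 = 363609)
((-389539 + 27641)*(D(-36) - 161707))/w = ((-389539 + 27641)*(554 - 161707))/363609 = -361898*(-161153)*(1/363609) = 58320948394*(1/363609) = 58320948394/363609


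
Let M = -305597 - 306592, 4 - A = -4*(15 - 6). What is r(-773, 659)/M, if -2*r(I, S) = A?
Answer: 20/612189 ≈ 3.2670e-5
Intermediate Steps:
A = 40 (A = 4 - (-4)*(15 - 6) = 4 - (-4)*9 = 4 - 1*(-36) = 4 + 36 = 40)
r(I, S) = -20 (r(I, S) = -½*40 = -20)
M = -612189
r(-773, 659)/M = -20/(-612189) = -20*(-1/612189) = 20/612189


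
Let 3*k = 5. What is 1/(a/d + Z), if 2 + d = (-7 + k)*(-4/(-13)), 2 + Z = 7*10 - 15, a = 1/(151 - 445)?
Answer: 13916/737561 ≈ 0.018868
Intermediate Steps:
k = 5/3 (k = (⅓)*5 = 5/3 ≈ 1.6667)
a = -1/294 (a = 1/(-294) = -1/294 ≈ -0.0034014)
Z = 53 (Z = -2 + (7*10 - 15) = -2 + (70 - 15) = -2 + 55 = 53)
d = -142/39 (d = -2 + (-7 + 5/3)*(-4/(-13)) = -2 - (-64)*(-1)/(3*13) = -2 - 16/3*4/13 = -2 - 64/39 = -142/39 ≈ -3.6410)
1/(a/d + Z) = 1/(-1/(294*(-142/39)) + 53) = 1/(-1/294*(-39/142) + 53) = 1/(13/13916 + 53) = 1/(737561/13916) = 13916/737561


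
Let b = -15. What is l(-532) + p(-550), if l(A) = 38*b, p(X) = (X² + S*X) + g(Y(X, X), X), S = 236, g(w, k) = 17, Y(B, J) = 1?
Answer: 172147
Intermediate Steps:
p(X) = 17 + X² + 236*X (p(X) = (X² + 236*X) + 17 = 17 + X² + 236*X)
l(A) = -570 (l(A) = 38*(-15) = -570)
l(-532) + p(-550) = -570 + (17 + (-550)² + 236*(-550)) = -570 + (17 + 302500 - 129800) = -570 + 172717 = 172147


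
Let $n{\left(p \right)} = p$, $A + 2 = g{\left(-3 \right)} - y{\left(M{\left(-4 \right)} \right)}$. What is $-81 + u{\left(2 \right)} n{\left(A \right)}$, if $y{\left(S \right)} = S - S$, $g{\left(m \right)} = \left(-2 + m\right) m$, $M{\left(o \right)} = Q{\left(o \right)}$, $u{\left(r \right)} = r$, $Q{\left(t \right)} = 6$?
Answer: $-55$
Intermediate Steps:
$M{\left(o \right)} = 6$
$g{\left(m \right)} = m \left(-2 + m\right)$
$y{\left(S \right)} = 0$
$A = 13$ ($A = -2 - 3 \left(-2 - 3\right) = -2 + \left(\left(-3\right) \left(-5\right) + 0\right) = -2 + \left(15 + 0\right) = -2 + 15 = 13$)
$-81 + u{\left(2 \right)} n{\left(A \right)} = -81 + 2 \cdot 13 = -81 + 26 = -55$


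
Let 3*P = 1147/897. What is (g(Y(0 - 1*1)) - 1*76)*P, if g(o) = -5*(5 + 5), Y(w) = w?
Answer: -16058/299 ≈ -53.706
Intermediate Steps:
g(o) = -50 (g(o) = -5*10 = -50)
P = 1147/2691 (P = (1147/897)/3 = (1147*(1/897))/3 = (1/3)*(1147/897) = 1147/2691 ≈ 0.42624)
(g(Y(0 - 1*1)) - 1*76)*P = (-50 - 1*76)*(1147/2691) = (-50 - 76)*(1147/2691) = -126*1147/2691 = -16058/299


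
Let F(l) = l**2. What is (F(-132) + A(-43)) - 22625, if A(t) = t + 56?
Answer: -5188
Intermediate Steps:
A(t) = 56 + t
(F(-132) + A(-43)) - 22625 = ((-132)**2 + (56 - 43)) - 22625 = (17424 + 13) - 22625 = 17437 - 22625 = -5188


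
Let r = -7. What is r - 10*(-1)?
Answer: 3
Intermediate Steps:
r - 10*(-1) = -7 - 10*(-1) = -7 + 10 = 3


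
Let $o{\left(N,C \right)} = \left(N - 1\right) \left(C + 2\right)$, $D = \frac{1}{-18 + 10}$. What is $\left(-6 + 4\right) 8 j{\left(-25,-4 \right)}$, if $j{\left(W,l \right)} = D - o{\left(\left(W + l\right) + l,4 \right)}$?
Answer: $-3262$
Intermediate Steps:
$D = - \frac{1}{8}$ ($D = \frac{1}{-8} = - \frac{1}{8} \approx -0.125$)
$o{\left(N,C \right)} = \left(-1 + N\right) \left(2 + C\right)$
$j{\left(W,l \right)} = \frac{47}{8} - 12 l - 6 W$ ($j{\left(W,l \right)} = - \frac{1}{8} - \left(-2 - 4 + 2 \left(\left(W + l\right) + l\right) + 4 \left(\left(W + l\right) + l\right)\right) = - \frac{1}{8} - \left(-2 - 4 + 2 \left(W + 2 l\right) + 4 \left(W + 2 l\right)\right) = - \frac{1}{8} - \left(-2 - 4 + \left(2 W + 4 l\right) + \left(4 W + 8 l\right)\right) = - \frac{1}{8} - \left(-6 + 6 W + 12 l\right) = \frac{47}{8} - 12 l - 6 W$)
$\left(-6 + 4\right) 8 j{\left(-25,-4 \right)} = \left(-6 + 4\right) 8 \left(\frac{47}{8} - -48 - -150\right) = \left(-2\right) 8 \left(\frac{47}{8} + 48 + 150\right) = \left(-16\right) \frac{1631}{8} = -3262$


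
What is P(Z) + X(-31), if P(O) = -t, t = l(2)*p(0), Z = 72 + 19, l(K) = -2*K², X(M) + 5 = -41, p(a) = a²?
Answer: -46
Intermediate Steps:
X(M) = -46 (X(M) = -5 - 41 = -46)
Z = 91
t = 0 (t = -2*2²*0² = -2*4*0 = -8*0 = 0)
P(O) = 0 (P(O) = -1*0 = 0)
P(Z) + X(-31) = 0 - 46 = -46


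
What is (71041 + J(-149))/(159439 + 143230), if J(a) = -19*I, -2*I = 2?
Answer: 71060/302669 ≈ 0.23478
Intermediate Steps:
I = -1 (I = -½*2 = -1)
J(a) = 19 (J(a) = -19*(-1) = 19)
(71041 + J(-149))/(159439 + 143230) = (71041 + 19)/(159439 + 143230) = 71060/302669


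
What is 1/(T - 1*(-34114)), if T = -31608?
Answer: 1/2506 ≈ 0.00039904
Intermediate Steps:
1/(T - 1*(-34114)) = 1/(-31608 - 1*(-34114)) = 1/(-31608 + 34114) = 1/2506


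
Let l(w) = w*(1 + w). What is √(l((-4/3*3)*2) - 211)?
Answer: I*√155 ≈ 12.45*I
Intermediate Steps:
√(l((-4/3*3)*2) - 211) = √(((-4/3*3)*2)*(1 + (-4/3*3)*2) - 211) = √(((-4*⅓*3)*2)*(1 + (-4*⅓*3)*2) - 211) = √((-4/3*3*2)*(1 - 4/3*3*2) - 211) = √((-4*2)*(1 - 4*2) - 211) = √(-8*(1 - 8) - 211) = √(-8*(-7) - 211) = √(56 - 211) = √(-155) = I*√155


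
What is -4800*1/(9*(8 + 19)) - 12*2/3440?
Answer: -688243/34830 ≈ -19.760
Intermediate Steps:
-4800*1/(9*(8 + 19)) - 12*2/3440 = -4800/(9*27) - 24*1/3440 = -4800/243 - 3/430 = -4800*1/243 - 3/430 = -1600/81 - 3/430 = -688243/34830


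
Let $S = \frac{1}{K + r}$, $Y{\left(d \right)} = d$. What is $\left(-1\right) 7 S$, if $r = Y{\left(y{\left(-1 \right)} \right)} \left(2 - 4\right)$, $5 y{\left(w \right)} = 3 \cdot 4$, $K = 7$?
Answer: $- \frac{35}{11} \approx -3.1818$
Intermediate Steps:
$y{\left(w \right)} = \frac{12}{5}$ ($y{\left(w \right)} = \frac{3 \cdot 4}{5} = \frac{1}{5} \cdot 12 = \frac{12}{5}$)
$r = - \frac{24}{5}$ ($r = \frac{12 \left(2 - 4\right)}{5} = \frac{12}{5} \left(-2\right) = - \frac{24}{5} \approx -4.8$)
$S = \frac{5}{11}$ ($S = \frac{1}{7 - \frac{24}{5}} = \frac{1}{\frac{11}{5}} = \frac{5}{11} \approx 0.45455$)
$\left(-1\right) 7 S = \left(-1\right) 7 \cdot \frac{5}{11} = \left(-7\right) \frac{5}{11} = - \frac{35}{11}$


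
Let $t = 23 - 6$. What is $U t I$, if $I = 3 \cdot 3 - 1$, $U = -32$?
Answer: $-4352$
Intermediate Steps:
$t = 17$ ($t = 23 - 6 = 17$)
$I = 8$ ($I = 9 - 1 = 8$)
$U t I = \left(-32\right) 17 \cdot 8 = \left(-544\right) 8 = -4352$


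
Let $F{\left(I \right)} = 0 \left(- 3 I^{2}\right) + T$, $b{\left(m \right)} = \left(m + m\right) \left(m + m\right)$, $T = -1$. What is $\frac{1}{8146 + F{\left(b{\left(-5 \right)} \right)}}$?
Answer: $\frac{1}{8145} \approx 0.00012277$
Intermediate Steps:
$b{\left(m \right)} = 4 m^{2}$ ($b{\left(m \right)} = 2 m 2 m = 4 m^{2}$)
$F{\left(I \right)} = -1$ ($F{\left(I \right)} = 0 \left(- 3 I^{2}\right) - 1 = 0 - 1 = -1$)
$\frac{1}{8146 + F{\left(b{\left(-5 \right)} \right)}} = \frac{1}{8146 - 1} = \frac{1}{8145}$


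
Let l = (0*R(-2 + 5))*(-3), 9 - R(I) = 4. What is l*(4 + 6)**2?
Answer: 0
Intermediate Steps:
R(I) = 5 (R(I) = 9 - 1*4 = 9 - 4 = 5)
l = 0 (l = (0*5)*(-3) = 0*(-3) = 0)
l*(4 + 6)**2 = 0*(4 + 6)**2 = 0*10**2 = 0*100 = 0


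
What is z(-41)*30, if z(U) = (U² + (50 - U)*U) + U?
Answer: -62730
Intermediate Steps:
z(U) = U + U² + U*(50 - U) (z(U) = (U² + U*(50 - U)) + U = U + U² + U*(50 - U))
z(-41)*30 = (51*(-41))*30 = -2091*30 = -62730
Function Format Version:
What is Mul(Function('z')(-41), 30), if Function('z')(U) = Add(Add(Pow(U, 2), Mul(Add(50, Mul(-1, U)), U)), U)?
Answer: -62730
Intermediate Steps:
Function('z')(U) = Add(U, Pow(U, 2), Mul(U, Add(50, Mul(-1, U)))) (Function('z')(U) = Add(Add(Pow(U, 2), Mul(U, Add(50, Mul(-1, U)))), U) = Add(U, Pow(U, 2), Mul(U, Add(50, Mul(-1, U)))))
Mul(Function('z')(-41), 30) = Mul(Mul(51, -41), 30) = Mul(-2091, 30) = -62730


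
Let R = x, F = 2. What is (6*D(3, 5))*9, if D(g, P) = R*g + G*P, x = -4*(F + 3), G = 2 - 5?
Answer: -4050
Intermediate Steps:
G = -3
x = -20 (x = -4*(2 + 3) = -4*5 = -20)
R = -20
D(g, P) = -20*g - 3*P
(6*D(3, 5))*9 = (6*(-20*3 - 3*5))*9 = (6*(-60 - 15))*9 = (6*(-75))*9 = -450*9 = -4050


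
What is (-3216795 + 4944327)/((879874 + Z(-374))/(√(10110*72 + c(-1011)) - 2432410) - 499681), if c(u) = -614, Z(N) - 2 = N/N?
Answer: -1702438779758767366899696/492423253365394964451901 + 506671891188*√727306/492423253365394964451901 ≈ -3.4573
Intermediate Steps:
Z(N) = 3 (Z(N) = 2 + N/N = 2 + 1 = 3)
(-3216795 + 4944327)/((879874 + Z(-374))/(√(10110*72 + c(-1011)) - 2432410) - 499681) = (-3216795 + 4944327)/((879874 + 3)/(√(10110*72 - 614) - 2432410) - 499681) = 1727532/(879877/(√(727920 - 614) - 2432410) - 499681) = 1727532/(879877/(√727306 - 2432410) - 499681) = 1727532/(879877/(-2432410 + √727306) - 499681) = 1727532/(-499681 + 879877/(-2432410 + √727306))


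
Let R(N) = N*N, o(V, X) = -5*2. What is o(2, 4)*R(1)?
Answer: -10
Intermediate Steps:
o(V, X) = -10
R(N) = N²
o(2, 4)*R(1) = -10*1² = -10*1 = -10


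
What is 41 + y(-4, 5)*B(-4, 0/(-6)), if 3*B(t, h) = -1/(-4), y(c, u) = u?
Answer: 497/12 ≈ 41.417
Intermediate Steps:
B(t, h) = 1/12 (B(t, h) = (-1/(-4))/3 = (-1*(-1/4))/3 = (1/3)*(1/4) = 1/12)
41 + y(-4, 5)*B(-4, 0/(-6)) = 41 + 5*(1/12) = 41 + 5/12 = 497/12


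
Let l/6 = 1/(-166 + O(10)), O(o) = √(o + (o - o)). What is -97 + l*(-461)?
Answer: -368801/4591 + 461*√10/4591 ≈ -80.014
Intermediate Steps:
O(o) = √o (O(o) = √(o + 0) = √o)
l = 6/(-166 + √10) ≈ -0.036847
-97 + l*(-461) = -97 + (-166/4591 - √10/4591)*(-461) = -97 + (76526/4591 + 461*√10/4591) = -368801/4591 + 461*√10/4591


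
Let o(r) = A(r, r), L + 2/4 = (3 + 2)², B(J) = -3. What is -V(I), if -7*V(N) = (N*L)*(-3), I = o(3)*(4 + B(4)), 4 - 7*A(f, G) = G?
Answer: -3/2 ≈ -1.5000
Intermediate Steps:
A(f, G) = 4/7 - G/7
L = 49/2 (L = -½ + (3 + 2)² = -½ + 5² = -½ + 25 = 49/2 ≈ 24.500)
o(r) = 4/7 - r/7
I = ⅐ (I = (4/7 - ⅐*3)*(4 - 3) = (4/7 - 3/7)*1 = (⅐)*1 = ⅐ ≈ 0.14286)
V(N) = 21*N/2 (V(N) = -N*(49/2)*(-3)/7 = -49*N/2*(-3)/7 = -(-21)*N/2 = 21*N/2)
-V(I) = -21/(2*7) = -1*3/2 = -3/2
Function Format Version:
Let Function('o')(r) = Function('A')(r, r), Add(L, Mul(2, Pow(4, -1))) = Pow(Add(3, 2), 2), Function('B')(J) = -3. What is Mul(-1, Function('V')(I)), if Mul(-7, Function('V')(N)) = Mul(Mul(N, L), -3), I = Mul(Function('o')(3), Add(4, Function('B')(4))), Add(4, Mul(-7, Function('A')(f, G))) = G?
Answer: Rational(-3, 2) ≈ -1.5000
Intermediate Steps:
Function('A')(f, G) = Add(Rational(4, 7), Mul(Rational(-1, 7), G))
L = Rational(49, 2) (L = Add(Rational(-1, 2), Pow(Add(3, 2), 2)) = Add(Rational(-1, 2), Pow(5, 2)) = Add(Rational(-1, 2), 25) = Rational(49, 2) ≈ 24.500)
Function('o')(r) = Add(Rational(4, 7), Mul(Rational(-1, 7), r))
I = Rational(1, 7) (I = Mul(Add(Rational(4, 7), Mul(Rational(-1, 7), 3)), Add(4, -3)) = Mul(Add(Rational(4, 7), Rational(-3, 7)), 1) = Mul(Rational(1, 7), 1) = Rational(1, 7) ≈ 0.14286)
Function('V')(N) = Mul(Rational(21, 2), N) (Function('V')(N) = Mul(Rational(-1, 7), Mul(Mul(N, Rational(49, 2)), -3)) = Mul(Rational(-1, 7), Mul(Mul(Rational(49, 2), N), -3)) = Mul(Rational(-1, 7), Mul(Rational(-147, 2), N)) = Mul(Rational(21, 2), N))
Mul(-1, Function('V')(I)) = Mul(-1, Mul(Rational(21, 2), Rational(1, 7))) = Mul(-1, Rational(3, 2)) = Rational(-3, 2)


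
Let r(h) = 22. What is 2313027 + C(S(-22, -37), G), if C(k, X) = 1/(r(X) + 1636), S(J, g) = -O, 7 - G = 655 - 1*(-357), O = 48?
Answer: 3834998767/1658 ≈ 2.3130e+6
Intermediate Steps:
G = -1005 (G = 7 - (655 - 1*(-357)) = 7 - (655 + 357) = 7 - 1*1012 = 7 - 1012 = -1005)
S(J, g) = -48 (S(J, g) = -1*48 = -48)
C(k, X) = 1/1658 (C(k, X) = 1/(22 + 1636) = 1/1658)
2313027 + C(S(-22, -37), G) = 2313027 + 1/1658 = 3834998767/1658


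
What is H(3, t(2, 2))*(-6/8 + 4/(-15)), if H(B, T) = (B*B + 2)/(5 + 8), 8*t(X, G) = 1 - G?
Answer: -671/780 ≈ -0.86026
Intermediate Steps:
t(X, G) = 1/8 - G/8 (t(X, G) = (1 - G)/8 = 1/8 - G/8)
H(B, T) = 2/13 + B**2/13 (H(B, T) = (B**2 + 2)/13 = (2 + B**2)*(1/13) = 2/13 + B**2/13)
H(3, t(2, 2))*(-6/8 + 4/(-15)) = (2/13 + (1/13)*3**2)*(-6/8 + 4/(-15)) = (2/13 + (1/13)*9)*(-6*1/8 + 4*(-1/15)) = (2/13 + 9/13)*(-3/4 - 4/15) = (11/13)*(-61/60) = -671/780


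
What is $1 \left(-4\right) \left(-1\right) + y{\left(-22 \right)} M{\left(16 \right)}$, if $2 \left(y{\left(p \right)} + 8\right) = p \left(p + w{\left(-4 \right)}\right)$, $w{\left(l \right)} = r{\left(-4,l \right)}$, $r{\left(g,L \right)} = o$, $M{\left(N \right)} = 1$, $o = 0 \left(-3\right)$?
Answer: $238$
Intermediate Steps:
$o = 0$
$r{\left(g,L \right)} = 0$
$w{\left(l \right)} = 0$
$y{\left(p \right)} = -8 + \frac{p^{2}}{2}$ ($y{\left(p \right)} = -8 + \frac{p \left(p + 0\right)}{2} = -8 + \frac{p p}{2} = -8 + \frac{p^{2}}{2}$)
$1 \left(-4\right) \left(-1\right) + y{\left(-22 \right)} M{\left(16 \right)} = 1 \left(-4\right) \left(-1\right) + \left(-8 + \frac{\left(-22\right)^{2}}{2}\right) 1 = \left(-4\right) \left(-1\right) + \left(-8 + \frac{1}{2} \cdot 484\right) 1 = 4 + \left(-8 + 242\right) 1 = 4 + 234 \cdot 1 = 4 + 234 = 238$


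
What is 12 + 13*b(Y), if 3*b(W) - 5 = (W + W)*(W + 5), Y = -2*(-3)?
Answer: 1817/3 ≈ 605.67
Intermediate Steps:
Y = 6
b(W) = 5/3 + 2*W*(5 + W)/3 (b(W) = 5/3 + ((W + W)*(W + 5))/3 = 5/3 + ((2*W)*(5 + W))/3 = 5/3 + (2*W*(5 + W))/3 = 5/3 + 2*W*(5 + W)/3)
12 + 13*b(Y) = 12 + 13*(5/3 + (⅔)*6² + (10/3)*6) = 12 + 13*(5/3 + (⅔)*36 + 20) = 12 + 13*(5/3 + 24 + 20) = 12 + 13*(137/3) = 12 + 1781/3 = 1817/3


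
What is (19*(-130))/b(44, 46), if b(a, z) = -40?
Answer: 247/4 ≈ 61.750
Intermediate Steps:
(19*(-130))/b(44, 46) = (19*(-130))/(-40) = -2470*(-1/40) = 247/4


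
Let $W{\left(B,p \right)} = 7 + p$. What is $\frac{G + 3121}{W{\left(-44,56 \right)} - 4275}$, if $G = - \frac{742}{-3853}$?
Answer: $- \frac{12025955}{16228836} \approx -0.74102$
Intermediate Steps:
$G = \frac{742}{3853}$ ($G = \left(-742\right) \left(- \frac{1}{3853}\right) = \frac{742}{3853} \approx 0.19258$)
$\frac{G + 3121}{W{\left(-44,56 \right)} - 4275} = \frac{\frac{742}{3853} + 3121}{\left(7 + 56\right) - 4275} = \frac{12025955}{3853 \left(63 - 4275\right)} = \frac{12025955}{3853 \left(-4212\right)} = \frac{12025955}{3853} \left(- \frac{1}{4212}\right) = - \frac{12025955}{16228836}$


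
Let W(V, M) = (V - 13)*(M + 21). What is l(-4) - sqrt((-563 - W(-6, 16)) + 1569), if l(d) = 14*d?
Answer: -56 - sqrt(1709) ≈ -97.340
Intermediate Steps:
W(V, M) = (-13 + V)*(21 + M)
l(-4) - sqrt((-563 - W(-6, 16)) + 1569) = 14*(-4) - sqrt((-563 - (-273 - 13*16 + 21*(-6) + 16*(-6))) + 1569) = -56 - sqrt((-563 - (-273 - 208 - 126 - 96)) + 1569) = -56 - sqrt((-563 - 1*(-703)) + 1569) = -56 - sqrt((-563 + 703) + 1569) = -56 - sqrt(140 + 1569) = -56 - sqrt(1709)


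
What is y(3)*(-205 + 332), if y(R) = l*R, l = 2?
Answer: 762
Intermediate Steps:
y(R) = 2*R
y(3)*(-205 + 332) = (2*3)*(-205 + 332) = 6*127 = 762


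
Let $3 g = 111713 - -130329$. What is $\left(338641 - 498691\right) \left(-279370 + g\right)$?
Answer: $31800227800$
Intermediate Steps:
$g = \frac{242042}{3}$ ($g = \frac{111713 - -130329}{3} = \frac{111713 + 130329}{3} = \frac{1}{3} \cdot 242042 = \frac{242042}{3} \approx 80681.0$)
$\left(338641 - 498691\right) \left(-279370 + g\right) = \left(338641 - 498691\right) \left(-279370 + \frac{242042}{3}\right) = \left(-160050\right) \left(- \frac{596068}{3}\right) = 31800227800$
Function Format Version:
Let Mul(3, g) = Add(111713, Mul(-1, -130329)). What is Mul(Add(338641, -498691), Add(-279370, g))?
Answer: 31800227800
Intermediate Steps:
g = Rational(242042, 3) (g = Mul(Rational(1, 3), Add(111713, Mul(-1, -130329))) = Mul(Rational(1, 3), Add(111713, 130329)) = Mul(Rational(1, 3), 242042) = Rational(242042, 3) ≈ 80681.)
Mul(Add(338641, -498691), Add(-279370, g)) = Mul(Add(338641, -498691), Add(-279370, Rational(242042, 3))) = Mul(-160050, Rational(-596068, 3)) = 31800227800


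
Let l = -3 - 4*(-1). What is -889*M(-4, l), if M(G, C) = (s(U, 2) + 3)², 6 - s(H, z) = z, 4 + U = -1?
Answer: -43561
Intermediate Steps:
U = -5 (U = -4 - 1 = -5)
s(H, z) = 6 - z
l = 1 (l = -3 + 4 = 1)
M(G, C) = 49 (M(G, C) = ((6 - 1*2) + 3)² = ((6 - 2) + 3)² = (4 + 3)² = 7² = 49)
-889*M(-4, l) = -889*49 = -43561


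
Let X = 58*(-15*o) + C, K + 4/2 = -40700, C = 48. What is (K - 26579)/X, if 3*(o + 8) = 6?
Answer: -22427/1756 ≈ -12.772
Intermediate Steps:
o = -6 (o = -8 + (⅓)*6 = -8 + 2 = -6)
K = -40702 (K = -2 - 40700 = -40702)
X = 5268 (X = 58*(-15*(-6)) + 48 = 58*90 + 48 = 5220 + 48 = 5268)
(K - 26579)/X = (-40702 - 26579)/5268 = -67281*1/5268 = -22427/1756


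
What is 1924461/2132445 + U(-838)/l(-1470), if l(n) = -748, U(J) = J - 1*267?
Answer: 10632629/4467980 ≈ 2.3797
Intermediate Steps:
U(J) = -267 + J (U(J) = J - 267 = -267 + J)
1924461/2132445 + U(-838)/l(-1470) = 1924461/2132445 + (-267 - 838)/(-748) = 1924461*(1/2132445) - 1105*(-1/748) = 91641/101545 + 65/44 = 10632629/4467980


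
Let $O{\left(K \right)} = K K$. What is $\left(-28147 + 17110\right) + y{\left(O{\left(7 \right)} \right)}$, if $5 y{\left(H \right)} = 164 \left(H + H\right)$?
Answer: $- \frac{39113}{5} \approx -7822.6$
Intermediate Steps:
$O{\left(K \right)} = K^{2}$
$y{\left(H \right)} = \frac{328 H}{5}$ ($y{\left(H \right)} = \frac{164 \left(H + H\right)}{5} = \frac{164 \cdot 2 H}{5} = \frac{328 H}{5}$)
$\left(-28147 + 17110\right) + y{\left(O{\left(7 \right)} \right)} = \left(-28147 + 17110\right) + \frac{328 \cdot 7^{2}}{5} = -11037 + \frac{328}{5} \cdot 49 = -11037 + \frac{16072}{5} = - \frac{39113}{5}$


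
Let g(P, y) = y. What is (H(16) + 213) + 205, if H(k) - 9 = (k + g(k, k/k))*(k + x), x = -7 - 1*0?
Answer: 580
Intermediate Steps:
x = -7 (x = -7 + 0 = -7)
H(k) = 9 + (1 + k)*(-7 + k) (H(k) = 9 + (k + k/k)*(k - 7) = 9 + (k + 1)*(-7 + k) = 9 + (1 + k)*(-7 + k))
(H(16) + 213) + 205 = ((2 + 16² - 6*16) + 213) + 205 = ((2 + 256 - 96) + 213) + 205 = (162 + 213) + 205 = 375 + 205 = 580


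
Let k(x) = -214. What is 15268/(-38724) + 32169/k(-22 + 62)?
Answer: -312244927/2071734 ≈ -150.72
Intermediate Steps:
15268/(-38724) + 32169/k(-22 + 62) = 15268/(-38724) + 32169/(-214) = 15268*(-1/38724) + 32169*(-1/214) = -3817/9681 - 32169/214 = -312244927/2071734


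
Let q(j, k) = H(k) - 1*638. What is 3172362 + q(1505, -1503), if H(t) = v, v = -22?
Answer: 3171702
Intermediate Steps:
H(t) = -22
q(j, k) = -660 (q(j, k) = -22 - 1*638 = -22 - 638 = -660)
3172362 + q(1505, -1503) = 3172362 - 660 = 3171702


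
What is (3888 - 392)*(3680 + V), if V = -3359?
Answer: 1122216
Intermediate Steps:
(3888 - 392)*(3680 + V) = (3888 - 392)*(3680 - 3359) = 3496*321 = 1122216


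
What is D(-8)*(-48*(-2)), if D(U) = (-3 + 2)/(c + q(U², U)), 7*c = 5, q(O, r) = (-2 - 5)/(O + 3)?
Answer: -22512/143 ≈ -157.43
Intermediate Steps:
q(O, r) = -7/(3 + O)
c = 5/7 (c = (⅐)*5 = 5/7 ≈ 0.71429)
D(U) = -1/(5/7 - 7/(3 + U²)) (D(U) = (-3 + 2)/(5/7 - 7/(3 + U²)) = -1/(5/7 - 7/(3 + U²)))
D(-8)*(-48*(-2)) = (7*(-3 - 1*(-8)²)/(-34 + 5*(-8)²))*(-48*(-2)) = (7*(-3 - 1*64)/(-34 + 5*64))*96 = (7*(-3 - 64)/(-34 + 320))*96 = (7*(-67)/286)*96 = (7*(1/286)*(-67))*96 = -469/286*96 = -22512/143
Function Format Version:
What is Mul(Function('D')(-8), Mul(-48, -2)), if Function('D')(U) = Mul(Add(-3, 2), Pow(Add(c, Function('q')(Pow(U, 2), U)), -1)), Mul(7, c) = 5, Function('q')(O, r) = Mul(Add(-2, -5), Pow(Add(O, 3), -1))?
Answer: Rational(-22512, 143) ≈ -157.43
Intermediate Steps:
Function('q')(O, r) = Mul(-7, Pow(Add(3, O), -1))
c = Rational(5, 7) (c = Mul(Rational(1, 7), 5) = Rational(5, 7) ≈ 0.71429)
Function('D')(U) = Mul(-1, Pow(Add(Rational(5, 7), Mul(-7, Pow(Add(3, Pow(U, 2)), -1))), -1)) (Function('D')(U) = Mul(Add(-3, 2), Pow(Add(Rational(5, 7), Mul(-7, Pow(Add(3, Pow(U, 2)), -1))), -1)) = Mul(-1, Pow(Add(Rational(5, 7), Mul(-7, Pow(Add(3, Pow(U, 2)), -1))), -1)))
Mul(Function('D')(-8), Mul(-48, -2)) = Mul(Mul(7, Pow(Add(-34, Mul(5, Pow(-8, 2))), -1), Add(-3, Mul(-1, Pow(-8, 2)))), Mul(-48, -2)) = Mul(Mul(7, Pow(Add(-34, Mul(5, 64)), -1), Add(-3, Mul(-1, 64))), 96) = Mul(Mul(7, Pow(Add(-34, 320), -1), Add(-3, -64)), 96) = Mul(Mul(7, Pow(286, -1), -67), 96) = Mul(Mul(7, Rational(1, 286), -67), 96) = Mul(Rational(-469, 286), 96) = Rational(-22512, 143)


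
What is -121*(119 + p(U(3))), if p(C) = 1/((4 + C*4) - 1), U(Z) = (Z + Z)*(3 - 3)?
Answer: -43318/3 ≈ -14439.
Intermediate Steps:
U(Z) = 0 (U(Z) = (2*Z)*0 = 0)
p(C) = 1/(3 + 4*C) (p(C) = 1/((4 + 4*C) - 1) = 1/(3 + 4*C))
-121*(119 + p(U(3))) = -121*(119 + 1/(3 + 4*0)) = -121*(119 + 1/(3 + 0)) = -121*(119 + 1/3) = -121*(119 + ⅓) = -121*358/3 = -43318/3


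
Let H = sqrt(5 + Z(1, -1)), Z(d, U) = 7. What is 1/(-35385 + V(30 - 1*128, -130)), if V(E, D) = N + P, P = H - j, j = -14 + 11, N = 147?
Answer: -11745/413835071 - 2*sqrt(3)/1241505213 ≈ -2.8384e-5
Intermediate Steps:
j = -3
H = 2*sqrt(3) (H = sqrt(5 + 7) = sqrt(12) = 2*sqrt(3) ≈ 3.4641)
P = 3 + 2*sqrt(3) (P = 2*sqrt(3) - 1*(-3) = 2*sqrt(3) + 3 = 3 + 2*sqrt(3) ≈ 6.4641)
V(E, D) = 150 + 2*sqrt(3) (V(E, D) = 147 + (3 + 2*sqrt(3)) = 150 + 2*sqrt(3))
1/(-35385 + V(30 - 1*128, -130)) = 1/(-35385 + (150 + 2*sqrt(3))) = 1/(-35235 + 2*sqrt(3))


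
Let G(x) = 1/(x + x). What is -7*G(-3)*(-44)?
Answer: -154/3 ≈ -51.333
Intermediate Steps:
G(x) = 1/(2*x)
-7*G(-3)*(-44) = -7/(2*(-3))*(-44) = -7*(-1)/(2*3)*(-44) = -7*(-⅙)*(-44) = (7/6)*(-44) = -154/3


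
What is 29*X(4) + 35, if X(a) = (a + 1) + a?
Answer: 296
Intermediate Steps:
X(a) = 1 + 2*a (X(a) = (1 + a) + a = 1 + 2*a)
29*X(4) + 35 = 29*(1 + 2*4) + 35 = 29*(1 + 8) + 35 = 29*9 + 35 = 261 + 35 = 296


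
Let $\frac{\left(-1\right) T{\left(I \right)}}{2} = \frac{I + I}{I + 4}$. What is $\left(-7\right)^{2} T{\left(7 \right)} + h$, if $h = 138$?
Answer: $\frac{146}{11} \approx 13.273$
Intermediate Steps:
$T{\left(I \right)} = - \frac{4 I}{4 + I}$ ($T{\left(I \right)} = - 2 \frac{I + I}{I + 4} = - 2 \frac{2 I}{4 + I} = - \frac{4 I}{4 + I}$)
$\left(-7\right)^{2} T{\left(7 \right)} + h = \left(-7\right)^{2} \left(\left(-4\right) 7 \frac{1}{4 + 7}\right) + 138 = 49 \left(\left(-4\right) 7 \cdot \frac{1}{11}\right) + 138 = 49 \left(- \frac{28}{11}\right) + 138 = - \frac{1372}{11} + 138 = \frac{146}{11}$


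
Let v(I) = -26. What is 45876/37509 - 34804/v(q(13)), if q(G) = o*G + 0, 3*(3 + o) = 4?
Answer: 217776002/162539 ≈ 1339.8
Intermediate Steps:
o = -5/3 (o = -3 + (1/3)*4 = -3 + 4/3 = -5/3 ≈ -1.6667)
q(G) = -5*G/3 (q(G) = -5*G/3 + 0 = -5*G/3)
45876/37509 - 34804/v(q(13)) = 45876/37509 - 34804/(-26) = 45876*(1/37509) - 34804*(-1/26) = 15292/12503 + 17402/13 = 217776002/162539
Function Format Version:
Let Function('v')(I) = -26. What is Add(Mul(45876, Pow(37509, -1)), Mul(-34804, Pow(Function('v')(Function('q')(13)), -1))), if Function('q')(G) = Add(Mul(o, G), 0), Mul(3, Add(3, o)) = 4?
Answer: Rational(217776002, 162539) ≈ 1339.8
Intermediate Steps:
o = Rational(-5, 3) (o = Add(-3, Mul(Rational(1, 3), 4)) = Add(-3, Rational(4, 3)) = Rational(-5, 3) ≈ -1.6667)
Function('q')(G) = Mul(Rational(-5, 3), G) (Function('q')(G) = Add(Mul(Rational(-5, 3), G), 0) = Mul(Rational(-5, 3), G))
Add(Mul(45876, Pow(37509, -1)), Mul(-34804, Pow(Function('v')(Function('q')(13)), -1))) = Add(Mul(45876, Pow(37509, -1)), Mul(-34804, Pow(-26, -1))) = Add(Mul(45876, Rational(1, 37509)), Mul(-34804, Rational(-1, 26))) = Add(Rational(15292, 12503), Rational(17402, 13)) = Rational(217776002, 162539)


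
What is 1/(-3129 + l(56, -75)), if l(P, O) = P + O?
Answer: -1/3148 ≈ -0.00031766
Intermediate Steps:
l(P, O) = O + P
1/(-3129 + l(56, -75)) = 1/(-3129 + (-75 + 56)) = 1/(-3129 - 19) = 1/(-3148) = -1/3148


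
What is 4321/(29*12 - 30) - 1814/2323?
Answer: 9460831/738714 ≈ 12.807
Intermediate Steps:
4321/(29*12 - 30) - 1814/2323 = 4321/(348 - 30) - 1814*1/2323 = 4321/318 - 1814/2323 = 9460831/738714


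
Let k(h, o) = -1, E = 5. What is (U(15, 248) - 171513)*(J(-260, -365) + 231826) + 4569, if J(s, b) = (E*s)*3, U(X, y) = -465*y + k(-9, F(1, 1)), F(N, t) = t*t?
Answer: -65376921715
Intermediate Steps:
F(N, t) = t²
U(X, y) = -1 - 465*y (U(X, y) = -465*y - 1 = -1 - 465*y)
J(s, b) = 15*s (J(s, b) = (5*s)*3 = 15*s)
(U(15, 248) - 171513)*(J(-260, -365) + 231826) + 4569 = ((-1 - 465*248) - 171513)*(15*(-260) + 231826) + 4569 = ((-1 - 115320) - 171513)*(-3900 + 231826) + 4569 = (-115321 - 171513)*227926 + 4569 = -286834*227926 + 4569 = -65376926284 + 4569 = -65376921715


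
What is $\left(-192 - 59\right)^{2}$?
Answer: $63001$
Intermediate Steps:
$\left(-192 - 59\right)^{2} = \left(-251\right)^{2} = 63001$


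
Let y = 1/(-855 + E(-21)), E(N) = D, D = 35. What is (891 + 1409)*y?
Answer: -115/41 ≈ -2.8049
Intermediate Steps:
E(N) = 35
y = -1/820 (y = 1/(-855 + 35) = 1/(-820) = -1/820 ≈ -0.0012195)
(891 + 1409)*y = (891 + 1409)*(-1/820) = 2300*(-1/820) = -115/41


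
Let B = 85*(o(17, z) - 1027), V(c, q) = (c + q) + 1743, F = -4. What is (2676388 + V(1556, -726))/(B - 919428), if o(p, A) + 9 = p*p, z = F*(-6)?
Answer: -892987/327641 ≈ -2.7255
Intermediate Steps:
V(c, q) = 1743 + c + q
z = 24 (z = -4*(-6) = 24)
o(p, A) = -9 + p² (o(p, A) = -9 + p*p = -9 + p²)
B = -63495 (B = 85*((-9 + 17²) - 1027) = 85*((-9 + 289) - 1027) = 85*(280 - 1027) = 85*(-747) = -63495)
(2676388 + V(1556, -726))/(B - 919428) = (2676388 + (1743 + 1556 - 726))/(-63495 - 919428) = (2676388 + 2573)/(-982923) = 2678961*(-1/982923) = -892987/327641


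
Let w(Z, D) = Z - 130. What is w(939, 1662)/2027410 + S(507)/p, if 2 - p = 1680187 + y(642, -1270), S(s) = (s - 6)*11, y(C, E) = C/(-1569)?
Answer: -5132610693061/1781559250588810 ≈ -0.0028810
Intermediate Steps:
w(Z, D) = -130 + Z
y(C, E) = -C/1569 (y(C, E) = C*(-1/1569) = -C/1569)
S(s) = -66 + 11*s (S(s) = (-6 + s)*11 = -66 + 11*s)
p = -878736541/523 (p = 2 - (1680187 - 1/1569*642) = 2 - (1680187 - 214/523) = 2 - 1*878737587/523 = 2 - 878737587/523 = -878736541/523 ≈ -1.6802e+6)
w(939, 1662)/2027410 + S(507)/p = (-130 + 939)/2027410 + (-66 + 11*507)/(-878736541/523) = 809*(1/2027410) + (-66 + 5577)*(-523/878736541) = 809/2027410 + 5511*(-523/878736541) = 809/2027410 - 2882253/878736541 = -5132610693061/1781559250588810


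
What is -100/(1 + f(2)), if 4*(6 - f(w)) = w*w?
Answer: -50/3 ≈ -16.667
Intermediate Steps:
f(w) = 6 - w**2/4 (f(w) = 6 - w*w/4 = 6 - w**2/4)
-100/(1 + f(2)) = -100/(1 + (6 - 1/4*2**2)) = -100/(1 + (6 - 1/4*4)) = -100/(1 + (6 - 1)) = -100/(1 + 5) = -100/6 = -100*1/6 = -50/3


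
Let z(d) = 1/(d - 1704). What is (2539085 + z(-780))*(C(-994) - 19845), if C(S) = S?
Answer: -131433388889621/2484 ≈ -5.2912e+10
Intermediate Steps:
z(d) = 1/(-1704 + d)
(2539085 + z(-780))*(C(-994) - 19845) = (2539085 + 1/(-1704 - 780))*(-994 - 19845) = (2539085 + 1/(-2484))*(-20839) = (2539085 - 1/2484)*(-20839) = (6307087139/2484)*(-20839) = -131433388889621/2484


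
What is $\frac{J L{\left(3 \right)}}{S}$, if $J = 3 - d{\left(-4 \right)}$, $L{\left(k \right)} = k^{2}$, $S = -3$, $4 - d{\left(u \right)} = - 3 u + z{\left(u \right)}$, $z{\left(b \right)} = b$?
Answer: $-21$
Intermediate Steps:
$d{\left(u \right)} = 4 + 2 u$ ($d{\left(u \right)} = 4 - \left(- 3 u + u\right) = 4 - - 2 u = 4 + 2 u$)
$J = 7$ ($J = 3 - \left(4 + 2 \left(-4\right)\right) = 3 - \left(4 - 8\right) = 3 - -4 = 3 + 4 = 7$)
$\frac{J L{\left(3 \right)}}{S} = \frac{7 \cdot 3^{2}}{-3} = 7 \cdot 9 \left(- \frac{1}{3}\right) = 63 \left(- \frac{1}{3}\right) = -21$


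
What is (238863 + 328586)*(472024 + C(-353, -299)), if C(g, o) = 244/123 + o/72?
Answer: 790688228706805/2952 ≈ 2.6785e+11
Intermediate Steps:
C(g, o) = 244/123 + o/72 (C(g, o) = 244*(1/123) + o*(1/72) = 244/123 + o/72)
(238863 + 328586)*(472024 + C(-353, -299)) = (238863 + 328586)*(472024 + (244/123 + (1/72)*(-299))) = 567449*(472024 + (244/123 - 299/72)) = 567449*(472024 - 6403/2952) = 567449*(1393408445/2952) = 790688228706805/2952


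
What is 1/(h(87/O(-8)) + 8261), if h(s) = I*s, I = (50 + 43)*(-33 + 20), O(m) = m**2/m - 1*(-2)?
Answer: 2/51583 ≈ 3.8772e-5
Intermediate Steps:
O(m) = 2 + m (O(m) = m + 2 = 2 + m)
I = -1209 (I = 93*(-13) = -1209)
h(s) = -1209*s
1/(h(87/O(-8)) + 8261) = 1/(-105183/(2 - 8) + 8261) = 1/(-105183/(-6) + 8261) = 1/(-105183*(-1)/6 + 8261) = 1/(-1209*(-29/2) + 8261) = 1/(35061/2 + 8261) = 1/(51583/2) = 2/51583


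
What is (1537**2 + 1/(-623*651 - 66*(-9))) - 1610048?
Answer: 304674206258/404979 ≈ 7.5232e+5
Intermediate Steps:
(1537**2 + 1/(-623*651 - 66*(-9))) - 1610048 = (2362369 + 1/(-405573 + 594)) - 1610048 = (2362369 + 1/(-404979)) - 1610048 = (2362369 - 1/404979) - 1610048 = 956709835250/404979 - 1610048 = 304674206258/404979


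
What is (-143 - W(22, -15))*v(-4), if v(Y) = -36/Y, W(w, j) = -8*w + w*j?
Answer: 3267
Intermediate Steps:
W(w, j) = -8*w + j*w
(-143 - W(22, -15))*v(-4) = (-143 - 22*(-8 - 15))*(-36/(-4)) = (-143 - 22*(-23))*(-36*(-¼)) = (-143 - 1*(-506))*9 = (-143 + 506)*9 = 363*9 = 3267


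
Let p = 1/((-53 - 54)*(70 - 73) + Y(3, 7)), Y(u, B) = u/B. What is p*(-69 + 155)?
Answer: 301/1125 ≈ 0.26756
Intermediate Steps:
p = 7/2250 (p = 1/((-53 - 54)*(70 - 73) + 3/7) = 1/(-107*(-3) + 3*(⅐)) = 1/(321 + 3/7) = 1/(2250/7) = 7/2250 ≈ 0.0031111)
p*(-69 + 155) = 7*(-69 + 155)/2250 = (7/2250)*86 = 301/1125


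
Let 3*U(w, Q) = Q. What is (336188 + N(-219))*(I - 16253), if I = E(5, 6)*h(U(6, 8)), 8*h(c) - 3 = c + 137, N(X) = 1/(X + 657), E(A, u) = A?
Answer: -14280780209135/2628 ≈ -5.4341e+9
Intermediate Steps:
U(w, Q) = Q/3
N(X) = 1/(657 + X)
h(c) = 35/2 + c/8 (h(c) = 3/8 + (c + 137)/8 = 3/8 + (137 + c)/8 = 3/8 + (137/8 + c/8) = 35/2 + c/8)
I = 535/6 (I = 5*(35/2 + ((1/3)*8)/8) = 5*(35/2 + (1/8)*(8/3)) = 5*(35/2 + 1/3) = 5*(107/6) = 535/6 ≈ 89.167)
(336188 + N(-219))*(I - 16253) = (336188 + 1/(657 - 219))*(535/6 - 16253) = (336188 + 1/438)*(-96983/6) = (147250345/438)*(-96983/6) = -14280780209135/2628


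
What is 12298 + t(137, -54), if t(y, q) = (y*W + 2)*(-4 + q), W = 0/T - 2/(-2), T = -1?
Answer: 4236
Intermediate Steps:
W = 1 (W = 0/(-1) - 2/(-2) = 0*(-1) - 2*(-½) = 0 + 1 = 1)
t(y, q) = (-4 + q)*(2 + y) (t(y, q) = (y*1 + 2)*(-4 + q) = (y + 2)*(-4 + q) = (2 + y)*(-4 + q) = (-4 + q)*(2 + y))
12298 + t(137, -54) = 12298 + (-8 - 4*137 + 2*(-54) - 54*137) = 12298 + (-8 - 548 - 108 - 7398) = 12298 - 8062 = 4236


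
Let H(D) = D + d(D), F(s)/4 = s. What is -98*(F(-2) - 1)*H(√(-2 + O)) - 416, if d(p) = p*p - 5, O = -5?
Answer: -11000 + 882*I*√7 ≈ -11000.0 + 2333.6*I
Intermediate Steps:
F(s) = 4*s
d(p) = -5 + p² (d(p) = p² - 5 = -5 + p²)
H(D) = -5 + D + D² (H(D) = D + (-5 + D²) = -5 + D + D²)
-98*(F(-2) - 1)*H(√(-2 + O)) - 416 = -98*(4*(-2) - 1)*(-5 + √(-2 - 5) + (√(-2 - 5))²) - 416 = -98*(-8 - 1)*(-5 + √(-7) + (√(-7))²) - 416 = -(-882)*(-5 + I*√7 + (I*√7)²) - 416 = -(-882)*(-5 + I*√7 - 7) - 416 = -(-882)*(-12 + I*√7) - 416 = -98*(108 - 9*I*√7) - 416 = (-10584 + 882*I*√7) - 416 = -11000 + 882*I*√7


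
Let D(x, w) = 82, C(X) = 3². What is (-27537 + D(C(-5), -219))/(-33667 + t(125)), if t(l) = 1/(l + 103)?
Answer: 1251948/1535215 ≈ 0.81549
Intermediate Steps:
C(X) = 9
t(l) = 1/(103 + l)
(-27537 + D(C(-5), -219))/(-33667 + t(125)) = (-27537 + 82)/(-33667 + 1/(103 + 125)) = -27455/(-33667 + 1/228) = -27455/(-7676075/228) = -27455*(-228/7676075) = 1251948/1535215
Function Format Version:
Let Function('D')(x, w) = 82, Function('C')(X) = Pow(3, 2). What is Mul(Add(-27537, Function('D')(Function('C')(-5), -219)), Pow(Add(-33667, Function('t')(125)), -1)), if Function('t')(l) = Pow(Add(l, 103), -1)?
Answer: Rational(1251948, 1535215) ≈ 0.81549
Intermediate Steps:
Function('C')(X) = 9
Function('t')(l) = Pow(Add(103, l), -1)
Mul(Add(-27537, Function('D')(Function('C')(-5), -219)), Pow(Add(-33667, Function('t')(125)), -1)) = Mul(Add(-27537, 82), Pow(Add(-33667, Pow(Add(103, 125), -1)), -1)) = Mul(-27455, Pow(Add(-33667, Pow(228, -1)), -1)) = Mul(-27455, Pow(Add(-33667, Rational(1, 228)), -1)) = Mul(-27455, Pow(Rational(-7676075, 228), -1)) = Mul(-27455, Rational(-228, 7676075)) = Rational(1251948, 1535215)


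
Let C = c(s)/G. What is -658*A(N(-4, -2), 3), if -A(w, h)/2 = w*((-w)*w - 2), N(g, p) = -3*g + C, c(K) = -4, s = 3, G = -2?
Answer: -3647952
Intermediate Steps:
C = 2 (C = -4/(-2) = -4*(-1/2) = 2)
N(g, p) = 2 - 3*g (N(g, p) = -3*g + 2 = 2 - 3*g)
A(w, h) = -2*w*(-2 - w**2) (A(w, h) = -2*w*((-w)*w - 2) = -2*w*(-w**2 - 2) = -2*w*(-2 - w**2))
-658*A(N(-4, -2), 3) = -1316*(2 - 3*(-4))*(2 + (2 - 3*(-4))**2) = -1316*(2 + 12)*(2 + (2 + 12)**2) = -1316*14*(2 + 14**2) = -1316*14*(2 + 196) = -1316*14*198 = -658*5544 = -3647952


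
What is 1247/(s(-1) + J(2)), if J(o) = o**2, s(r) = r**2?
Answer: 1247/5 ≈ 249.40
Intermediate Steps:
1247/(s(-1) + J(2)) = 1247/((-1)**2 + 2**2) = 1247/(1 + 4) = 1247/5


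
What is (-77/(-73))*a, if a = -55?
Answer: -4235/73 ≈ -58.014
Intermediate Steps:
(-77/(-73))*a = (-77/(-73))*(-55) = -1/73*(-77)*(-55) = (77/73)*(-55) = -4235/73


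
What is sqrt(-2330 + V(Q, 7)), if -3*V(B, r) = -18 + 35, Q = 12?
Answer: 7*I*sqrt(429)/3 ≈ 48.329*I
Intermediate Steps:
V(B, r) = -17/3 (V(B, r) = -(-18 + 35)/3 = -1/3*17 = -17/3)
sqrt(-2330 + V(Q, 7)) = sqrt(-2330 - 17/3) = sqrt(-7007/3) = 7*I*sqrt(429)/3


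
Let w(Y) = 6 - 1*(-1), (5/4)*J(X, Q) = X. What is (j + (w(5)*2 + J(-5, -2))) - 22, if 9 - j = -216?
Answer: 213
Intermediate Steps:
j = 225 (j = 9 - 1*(-216) = 9 + 216 = 225)
J(X, Q) = 4*X/5
w(Y) = 7 (w(Y) = 6 + 1 = 7)
(j + (w(5)*2 + J(-5, -2))) - 22 = (225 + (7*2 + (⅘)*(-5))) - 22 = (225 + (14 - 4)) - 22 = (225 + 10) - 22 = 235 - 22 = 213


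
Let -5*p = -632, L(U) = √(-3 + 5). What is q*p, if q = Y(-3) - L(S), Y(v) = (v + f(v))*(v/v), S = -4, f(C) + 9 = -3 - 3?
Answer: -11376/5 - 632*√2/5 ≈ -2454.0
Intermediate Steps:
f(C) = -15 (f(C) = -9 + (-3 - 3) = -9 - 6 = -15)
L(U) = √2
Y(v) = -15 + v (Y(v) = (v - 15)*(v/v) = (-15 + v)*1 = -15 + v)
q = -18 - √2 (q = (-15 - 3) - √2 = -18 - √2 ≈ -19.414)
p = 632/5 (p = -⅕*(-632) = 632/5 ≈ 126.40)
q*p = (-18 - √2)*(632/5) = -11376/5 - 632*√2/5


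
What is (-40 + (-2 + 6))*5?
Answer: -180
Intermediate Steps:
(-40 + (-2 + 6))*5 = (-40 + 4)*5 = -36*5 = -180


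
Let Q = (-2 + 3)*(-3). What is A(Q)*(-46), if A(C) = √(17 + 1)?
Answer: -138*√2 ≈ -195.16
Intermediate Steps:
Q = -3 (Q = 1*(-3) = -3)
A(C) = 3*√2 (A(C) = √18 = 3*√2)
A(Q)*(-46) = (3*√2)*(-46) = -138*√2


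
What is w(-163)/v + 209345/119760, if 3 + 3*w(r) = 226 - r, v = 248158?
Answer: 1732201521/990646736 ≈ 1.7486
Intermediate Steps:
w(r) = 223/3 - r/3 (w(r) = -1 + (226 - r)/3 = -1 + (226/3 - r/3) = 223/3 - r/3)
w(-163)/v + 209345/119760 = (223/3 - ⅓*(-163))/248158 + 209345/119760 = (223/3 + 163/3)*(1/248158) + 209345*(1/119760) = (386/3)*(1/248158) + 41869/23952 = 193/372237 + 41869/23952 = 1732201521/990646736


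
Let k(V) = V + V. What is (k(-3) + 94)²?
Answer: 7744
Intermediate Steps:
k(V) = 2*V
(k(-3) + 94)² = (2*(-3) + 94)² = (-6 + 94)² = 88² = 7744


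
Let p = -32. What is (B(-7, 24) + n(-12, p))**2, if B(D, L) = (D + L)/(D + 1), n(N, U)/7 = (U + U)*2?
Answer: 29084449/36 ≈ 8.0790e+5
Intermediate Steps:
n(N, U) = 28*U (n(N, U) = 7*((U + U)*2) = 7*((2*U)*2) = 7*(4*U) = 28*U)
B(D, L) = (D + L)/(1 + D)
(B(-7, 24) + n(-12, p))**2 = ((-7 + 24)/(1 - 7) + 28*(-32))**2 = (17/(-6) - 896)**2 = (-1/6*17 - 896)**2 = (-17/6 - 896)**2 = (-5393/6)**2 = 29084449/36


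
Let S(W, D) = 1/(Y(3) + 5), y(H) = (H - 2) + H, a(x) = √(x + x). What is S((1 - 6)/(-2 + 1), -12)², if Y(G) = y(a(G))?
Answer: 11/75 - 4*√6/75 ≈ 0.016027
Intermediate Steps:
a(x) = √2*√x (a(x) = √(2*x) = √2*√x)
y(H) = -2 + 2*H (y(H) = (-2 + H) + H = -2 + 2*H)
Y(G) = -2 + 2*√2*√G (Y(G) = -2 + 2*(√2*√G) = -2 + 2*√2*√G)
S(W, D) = 1/(3 + 2*√6) (S(W, D) = 1/((-2 + 2*√2*√3) + 5) = 1/((-2 + 2*√6) + 5) = 1/(3 + 2*√6))
S((1 - 6)/(-2 + 1), -12)² = (-⅕ + 2*√6/15)²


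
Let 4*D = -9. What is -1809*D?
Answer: 16281/4 ≈ 4070.3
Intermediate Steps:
D = -9/4 (D = (¼)*(-9) = -9/4 ≈ -2.2500)
-1809*D = -1809*(-9/4) = 16281/4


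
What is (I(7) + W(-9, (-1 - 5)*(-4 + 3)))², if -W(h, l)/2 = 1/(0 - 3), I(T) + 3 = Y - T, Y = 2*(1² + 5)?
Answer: 64/9 ≈ 7.1111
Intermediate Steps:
Y = 12 (Y = 2*(1 + 5) = 2*6 = 12)
I(T) = 9 - T (I(T) = -3 + (12 - T) = 9 - T)
W(h, l) = ⅔ (W(h, l) = -2/(0 - 3) = -2/(-3) = -2*(-⅓) = ⅔)
(I(7) + W(-9, (-1 - 5)*(-4 + 3)))² = ((9 - 1*7) + ⅔)² = ((9 - 7) + ⅔)² = (2 + ⅔)² = (8/3)² = 64/9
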